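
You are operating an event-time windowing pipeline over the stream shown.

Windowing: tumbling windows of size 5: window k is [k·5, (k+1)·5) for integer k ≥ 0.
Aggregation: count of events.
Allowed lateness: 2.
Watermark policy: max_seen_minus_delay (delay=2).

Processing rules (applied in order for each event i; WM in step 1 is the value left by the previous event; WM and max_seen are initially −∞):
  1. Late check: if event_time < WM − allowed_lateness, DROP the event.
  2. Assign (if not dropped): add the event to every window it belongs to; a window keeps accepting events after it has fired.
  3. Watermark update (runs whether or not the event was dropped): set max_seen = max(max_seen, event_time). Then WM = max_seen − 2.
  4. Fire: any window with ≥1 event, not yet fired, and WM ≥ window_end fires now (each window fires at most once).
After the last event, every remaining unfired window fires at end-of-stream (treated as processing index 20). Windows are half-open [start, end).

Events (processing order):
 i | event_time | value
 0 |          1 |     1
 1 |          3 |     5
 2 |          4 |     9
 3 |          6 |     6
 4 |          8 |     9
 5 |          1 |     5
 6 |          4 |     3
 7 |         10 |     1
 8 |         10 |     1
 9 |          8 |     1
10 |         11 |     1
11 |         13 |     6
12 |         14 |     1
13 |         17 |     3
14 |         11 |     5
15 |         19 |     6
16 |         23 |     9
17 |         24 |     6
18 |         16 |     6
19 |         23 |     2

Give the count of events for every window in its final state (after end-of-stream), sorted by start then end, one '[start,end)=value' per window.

[0,5)=4 [5,10)=3 [10,15)=5 [15,20)=2 [20,25)=3

i=0 t=1 v=1: → [0,5); WM=-1
i=1 t=3 v=5: → [0,5); WM=1
i=2 t=4 v=9: → [0,5); WM=2
i=3 t=6 v=6: → [5,10); WM=4
i=4 t=8 v=9: → [5,10); WM=6; [0,5) fires=3
i=5 t=1 v=5: DROP (t<6-2); WM=6
i=6 t=4 v=3: → [0,5); WM=6
i=7 t=10 v=1: → [10,15); WM=8
i=8 t=10 v=1: → [10,15); WM=8
i=9 t=8 v=1: → [5,10); WM=8
i=10 t=11 v=1: → [10,15); WM=9
i=11 t=13 v=6: → [10,15); WM=11; [5,10) fires=3
i=12 t=14 v=1: → [10,15); WM=12
i=13 t=17 v=3: → [15,20); WM=15; [10,15) fires=5
i=14 t=11 v=5: DROP (t<15-2); WM=15
i=15 t=19 v=6: → [15,20); WM=17
i=16 t=23 v=9: → [20,25); WM=21; [15,20) fires=2
i=17 t=24 v=6: → [20,25); WM=22
i=18 t=16 v=6: DROP (t<22-2); WM=22
i=19 t=23 v=2: → [20,25); WM=22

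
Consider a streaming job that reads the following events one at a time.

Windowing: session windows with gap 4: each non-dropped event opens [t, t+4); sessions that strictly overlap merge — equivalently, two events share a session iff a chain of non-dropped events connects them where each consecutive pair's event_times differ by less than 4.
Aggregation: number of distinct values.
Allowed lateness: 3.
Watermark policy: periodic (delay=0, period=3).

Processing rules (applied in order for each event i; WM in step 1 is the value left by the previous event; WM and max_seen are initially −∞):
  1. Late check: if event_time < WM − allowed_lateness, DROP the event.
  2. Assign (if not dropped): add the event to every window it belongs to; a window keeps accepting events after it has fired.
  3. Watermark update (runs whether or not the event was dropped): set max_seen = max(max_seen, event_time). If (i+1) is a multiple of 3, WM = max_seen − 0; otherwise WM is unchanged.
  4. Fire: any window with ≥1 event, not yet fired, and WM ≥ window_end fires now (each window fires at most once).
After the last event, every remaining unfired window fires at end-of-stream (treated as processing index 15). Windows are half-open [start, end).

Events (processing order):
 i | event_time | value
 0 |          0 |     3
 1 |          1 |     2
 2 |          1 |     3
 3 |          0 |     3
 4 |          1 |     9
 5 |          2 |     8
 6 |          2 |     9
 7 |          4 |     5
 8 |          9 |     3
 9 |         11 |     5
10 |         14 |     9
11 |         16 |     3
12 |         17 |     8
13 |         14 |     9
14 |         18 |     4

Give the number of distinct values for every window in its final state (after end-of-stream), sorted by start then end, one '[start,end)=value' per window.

[0,8)=5 [9,22)=5

i=0 t=0 v=3: → [0,4); WM=−∞
i=1 t=1 v=2: → [0,5); WM=−∞
i=2 t=1 v=3: → [0,5); WM=1
i=3 t=0 v=3: → [0,5); WM=1
i=4 t=1 v=9: → [0,5); WM=1
i=5 t=2 v=8: → [0,6); WM=2
i=6 t=2 v=9: → [0,6); WM=2
i=7 t=4 v=5: → [0,8); WM=2
i=8 t=9 v=3: → [9,13); WM=9
i=9 t=11 v=5: → [9,15); WM=9
i=10 t=14 v=9: → [9,18); WM=9
i=11 t=16 v=3: → [9,20); WM=16
i=12 t=17 v=8: → [9,21); WM=16
i=13 t=14 v=9: → [9,21); WM=16
i=14 t=18 v=4: → [9,22); WM=18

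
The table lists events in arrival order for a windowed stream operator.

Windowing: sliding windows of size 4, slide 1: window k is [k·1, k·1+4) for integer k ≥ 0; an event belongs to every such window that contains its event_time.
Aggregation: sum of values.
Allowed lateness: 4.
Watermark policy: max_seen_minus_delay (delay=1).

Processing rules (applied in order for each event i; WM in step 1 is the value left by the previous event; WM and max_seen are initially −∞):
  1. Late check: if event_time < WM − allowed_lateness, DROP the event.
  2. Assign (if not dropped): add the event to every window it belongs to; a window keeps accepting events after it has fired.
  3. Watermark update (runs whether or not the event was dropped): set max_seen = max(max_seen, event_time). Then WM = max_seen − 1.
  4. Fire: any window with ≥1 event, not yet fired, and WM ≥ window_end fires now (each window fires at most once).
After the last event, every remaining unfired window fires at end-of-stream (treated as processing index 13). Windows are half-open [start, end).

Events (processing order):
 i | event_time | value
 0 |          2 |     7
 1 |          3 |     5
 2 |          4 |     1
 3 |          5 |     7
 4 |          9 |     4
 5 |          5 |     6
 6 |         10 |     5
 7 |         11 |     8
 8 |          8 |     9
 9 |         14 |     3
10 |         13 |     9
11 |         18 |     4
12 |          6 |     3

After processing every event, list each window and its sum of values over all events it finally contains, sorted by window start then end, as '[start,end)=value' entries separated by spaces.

[0,4)=12 [1,5)=13 [2,6)=26 [3,7)=19 [4,8)=14 [5,9)=22 [6,10)=13 [7,11)=18 [8,12)=26 [9,13)=17 [10,14)=22 [11,15)=20 [12,16)=12 [13,17)=12 [14,18)=3 [15,19)=4 [16,20)=4 [17,21)=4 [18,22)=4

i=0 t=2 v=7: → [2,6),[1,5),[0,4); WM=1
i=1 t=3 v=5: → [3,7),[2,6),[1,5),[0,4); WM=2
i=2 t=4 v=1: → [4,8),[3,7),[2,6),[1,5); WM=3
i=3 t=5 v=7: → [5,9),[4,8),[3,7),[2,6); WM=4; [0,4) fires=12
i=4 t=9 v=4: → [9,13),[8,12),[7,11),[6,10); WM=8; [1,5) fires=13 [2,6) fires=20 [3,7) fires=13 [4,8) fires=8
i=5 t=5 v=6: → [5,9),[4,8),[3,7),[2,6); WM=8
i=6 t=10 v=5: → [10,14),[9,13),[8,12),[7,11); WM=9; [5,9) fires=13
i=7 t=11 v=8: → [11,15),[10,14),[9,13),[8,12); WM=10; [6,10) fires=4
i=8 t=8 v=9: → [8,12),[7,11),[6,10),[5,9); WM=10
i=9 t=14 v=3: → [14,18),[13,17),[12,16),[11,15); WM=13; [7,11) fires=18 [8,12) fires=26 [9,13) fires=17
i=10 t=13 v=9: → [13,17),[12,16),[11,15),[10,14); WM=13
i=11 t=18 v=4: → [18,22),[17,21),[16,20),[15,19); WM=17; [10,14) fires=22 [11,15) fires=20 [12,16) fires=12 [13,17) fires=12
i=12 t=6 v=3: DROP (t<17-4); WM=17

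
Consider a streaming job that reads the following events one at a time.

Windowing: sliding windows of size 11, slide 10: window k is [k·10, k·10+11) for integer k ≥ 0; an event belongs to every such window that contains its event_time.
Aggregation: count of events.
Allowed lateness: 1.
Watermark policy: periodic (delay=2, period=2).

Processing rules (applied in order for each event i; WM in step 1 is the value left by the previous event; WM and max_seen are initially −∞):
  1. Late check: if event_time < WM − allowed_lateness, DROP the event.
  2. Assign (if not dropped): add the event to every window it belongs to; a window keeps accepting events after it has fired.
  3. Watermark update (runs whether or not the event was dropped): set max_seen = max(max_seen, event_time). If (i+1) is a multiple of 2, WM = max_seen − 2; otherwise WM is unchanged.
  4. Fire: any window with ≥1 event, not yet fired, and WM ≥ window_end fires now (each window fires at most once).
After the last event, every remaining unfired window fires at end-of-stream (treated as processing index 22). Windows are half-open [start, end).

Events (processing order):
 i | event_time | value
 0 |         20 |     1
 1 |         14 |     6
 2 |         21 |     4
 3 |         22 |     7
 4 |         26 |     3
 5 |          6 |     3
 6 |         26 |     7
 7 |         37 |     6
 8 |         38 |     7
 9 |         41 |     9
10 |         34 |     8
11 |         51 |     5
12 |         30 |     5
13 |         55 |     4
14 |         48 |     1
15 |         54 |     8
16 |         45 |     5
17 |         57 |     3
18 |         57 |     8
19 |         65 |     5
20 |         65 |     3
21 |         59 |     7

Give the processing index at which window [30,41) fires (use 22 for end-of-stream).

11

i=0 t=20 v=1: → [20,31),[10,21); WM=−∞
i=1 t=14 v=6: → [10,21); WM=18
i=2 t=21 v=4: → [20,31); WM=18
i=3 t=22 v=7: → [20,31); WM=20
i=4 t=26 v=3: → [20,31); WM=20
i=5 t=6 v=3: DROP (t<20-1); WM=24; [10,21) fires=2
i=6 t=26 v=7: → [20,31); WM=24
i=7 t=37 v=6: → [30,41); WM=35; [20,31) fires=5
i=8 t=38 v=7: → [30,41); WM=35
i=9 t=41 v=9: → [40,51); WM=39
i=10 t=34 v=8: DROP (t<39-1); WM=39
i=11 t=51 v=5: → [50,61); WM=49; [30,41) fires=2
i=12 t=30 v=5: DROP (t<49-1); WM=49
i=13 t=55 v=4: → [50,61); WM=53; [40,51) fires=1
i=14 t=48 v=1: DROP (t<53-1); WM=53
i=15 t=54 v=8: → [50,61); WM=53
i=16 t=45 v=5: DROP (t<53-1); WM=53
i=17 t=57 v=3: → [50,61); WM=55
i=18 t=57 v=8: → [50,61); WM=55
i=19 t=65 v=5: → [60,71); WM=63; [50,61) fires=5
i=20 t=65 v=3: → [60,71); WM=63
i=21 t=59 v=7: DROP (t<63-1); WM=63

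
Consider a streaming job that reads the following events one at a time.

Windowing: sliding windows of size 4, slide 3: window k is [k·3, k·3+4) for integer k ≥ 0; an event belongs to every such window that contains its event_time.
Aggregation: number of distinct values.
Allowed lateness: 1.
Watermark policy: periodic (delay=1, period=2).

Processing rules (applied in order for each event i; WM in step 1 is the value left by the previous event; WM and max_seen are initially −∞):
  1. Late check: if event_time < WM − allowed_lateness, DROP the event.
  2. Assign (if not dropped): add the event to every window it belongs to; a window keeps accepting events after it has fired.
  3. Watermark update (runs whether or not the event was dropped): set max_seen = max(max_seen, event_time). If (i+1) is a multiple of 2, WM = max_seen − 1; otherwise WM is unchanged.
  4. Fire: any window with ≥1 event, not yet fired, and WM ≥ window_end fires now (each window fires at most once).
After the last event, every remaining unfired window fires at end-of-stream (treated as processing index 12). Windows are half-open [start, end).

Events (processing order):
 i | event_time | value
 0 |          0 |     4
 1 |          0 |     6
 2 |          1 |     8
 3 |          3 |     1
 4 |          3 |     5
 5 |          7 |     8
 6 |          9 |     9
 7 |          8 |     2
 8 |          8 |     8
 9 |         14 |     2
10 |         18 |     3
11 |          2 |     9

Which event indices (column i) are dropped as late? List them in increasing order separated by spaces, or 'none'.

i=0 t=0 v=4: → [0,4); WM=−∞
i=1 t=0 v=6: → [0,4); WM=-1
i=2 t=1 v=8: → [0,4); WM=-1
i=3 t=3 v=1: → [3,7),[0,4); WM=2
i=4 t=3 v=5: → [3,7),[0,4); WM=2
i=5 t=7 v=8: → [6,10); WM=6; [0,4) fires=5
i=6 t=9 v=9: → [9,13),[6,10); WM=6
i=7 t=8 v=2: → [6,10); WM=8; [3,7) fires=2
i=8 t=8 v=8: → [6,10); WM=8
i=9 t=14 v=2: → [12,16); WM=13; [6,10) fires=3 [9,13) fires=1
i=10 t=18 v=3: → [18,22),[15,19); WM=13
i=11 t=2 v=9: DROP (t<13-1); WM=17; [12,16) fires=1

11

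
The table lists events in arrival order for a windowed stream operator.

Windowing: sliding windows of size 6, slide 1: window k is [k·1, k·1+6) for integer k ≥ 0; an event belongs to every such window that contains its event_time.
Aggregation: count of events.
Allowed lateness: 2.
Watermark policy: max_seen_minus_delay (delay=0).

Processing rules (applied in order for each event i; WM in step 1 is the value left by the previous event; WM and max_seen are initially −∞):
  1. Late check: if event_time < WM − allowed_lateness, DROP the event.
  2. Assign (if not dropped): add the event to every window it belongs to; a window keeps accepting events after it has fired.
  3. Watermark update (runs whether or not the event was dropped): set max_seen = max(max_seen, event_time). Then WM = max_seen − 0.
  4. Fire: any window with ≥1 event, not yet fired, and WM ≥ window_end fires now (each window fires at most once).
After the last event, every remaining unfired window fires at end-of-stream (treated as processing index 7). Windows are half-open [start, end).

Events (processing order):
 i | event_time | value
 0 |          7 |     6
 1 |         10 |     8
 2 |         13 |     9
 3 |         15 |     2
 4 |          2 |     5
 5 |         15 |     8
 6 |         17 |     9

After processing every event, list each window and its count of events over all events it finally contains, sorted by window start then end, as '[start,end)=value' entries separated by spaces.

i=0 t=7 v=6: → [7,13),[6,12),[5,11),[4,10),[3,9),[2,8); WM=7
i=1 t=10 v=8: → [10,16),[9,15),[8,14),[7,13),[6,12),[5,11); WM=10; [2,8) fires=1 [3,9) fires=1 [4,10) fires=1
i=2 t=13 v=9: → [13,19),[12,18),[11,17),[10,16),[9,15),[8,14); WM=13; [5,11) fires=2 [6,12) fires=2 [7,13) fires=2
i=3 t=15 v=2: → [15,21),[14,20),[13,19),[12,18),[11,17),[10,16); WM=15; [8,14) fires=2 [9,15) fires=2
i=4 t=2 v=5: DROP (t<15-2); WM=15
i=5 t=15 v=8: → [15,21),[14,20),[13,19),[12,18),[11,17),[10,16); WM=15
i=6 t=17 v=9: → [17,23),[16,22),[15,21),[14,20),[13,19),[12,18); WM=17; [10,16) fires=4 [11,17) fires=3

[2,8)=1 [3,9)=1 [4,10)=1 [5,11)=2 [6,12)=2 [7,13)=2 [8,14)=2 [9,15)=2 [10,16)=4 [11,17)=3 [12,18)=4 [13,19)=4 [14,20)=3 [15,21)=3 [16,22)=1 [17,23)=1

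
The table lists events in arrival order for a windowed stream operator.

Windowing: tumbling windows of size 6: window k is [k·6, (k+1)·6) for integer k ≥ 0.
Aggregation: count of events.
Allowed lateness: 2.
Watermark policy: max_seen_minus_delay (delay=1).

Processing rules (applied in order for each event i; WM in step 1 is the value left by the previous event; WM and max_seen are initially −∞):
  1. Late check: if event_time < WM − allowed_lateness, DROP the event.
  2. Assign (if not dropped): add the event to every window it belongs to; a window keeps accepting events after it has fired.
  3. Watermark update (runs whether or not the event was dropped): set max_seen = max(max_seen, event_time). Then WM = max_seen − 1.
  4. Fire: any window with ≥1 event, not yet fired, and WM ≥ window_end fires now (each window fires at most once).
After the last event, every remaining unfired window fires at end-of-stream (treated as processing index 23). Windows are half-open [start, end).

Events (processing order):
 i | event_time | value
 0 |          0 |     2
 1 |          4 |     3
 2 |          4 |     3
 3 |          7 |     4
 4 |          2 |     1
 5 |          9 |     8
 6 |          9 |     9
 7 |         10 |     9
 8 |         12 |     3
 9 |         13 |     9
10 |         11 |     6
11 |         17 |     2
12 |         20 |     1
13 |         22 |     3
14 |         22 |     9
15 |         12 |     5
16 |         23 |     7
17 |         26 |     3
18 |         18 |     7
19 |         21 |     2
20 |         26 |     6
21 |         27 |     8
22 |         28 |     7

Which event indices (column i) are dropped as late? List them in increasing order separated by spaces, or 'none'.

i=0 t=0 v=2: → [0,6); WM=-1
i=1 t=4 v=3: → [0,6); WM=3
i=2 t=4 v=3: → [0,6); WM=3
i=3 t=7 v=4: → [6,12); WM=6; [0,6) fires=3
i=4 t=2 v=1: DROP (t<6-2); WM=6
i=5 t=9 v=8: → [6,12); WM=8
i=6 t=9 v=9: → [6,12); WM=8
i=7 t=10 v=9: → [6,12); WM=9
i=8 t=12 v=3: → [12,18); WM=11
i=9 t=13 v=9: → [12,18); WM=12; [6,12) fires=4
i=10 t=11 v=6: → [6,12); WM=12
i=11 t=17 v=2: → [12,18); WM=16
i=12 t=20 v=1: → [18,24); WM=19; [12,18) fires=3
i=13 t=22 v=3: → [18,24); WM=21
i=14 t=22 v=9: → [18,24); WM=21
i=15 t=12 v=5: DROP (t<21-2); WM=21
i=16 t=23 v=7: → [18,24); WM=22
i=17 t=26 v=3: → [24,30); WM=25; [18,24) fires=4
i=18 t=18 v=7: DROP (t<25-2); WM=25
i=19 t=21 v=2: DROP (t<25-2); WM=25
i=20 t=26 v=6: → [24,30); WM=25
i=21 t=27 v=8: → [24,30); WM=26
i=22 t=28 v=7: → [24,30); WM=27

4 15 18 19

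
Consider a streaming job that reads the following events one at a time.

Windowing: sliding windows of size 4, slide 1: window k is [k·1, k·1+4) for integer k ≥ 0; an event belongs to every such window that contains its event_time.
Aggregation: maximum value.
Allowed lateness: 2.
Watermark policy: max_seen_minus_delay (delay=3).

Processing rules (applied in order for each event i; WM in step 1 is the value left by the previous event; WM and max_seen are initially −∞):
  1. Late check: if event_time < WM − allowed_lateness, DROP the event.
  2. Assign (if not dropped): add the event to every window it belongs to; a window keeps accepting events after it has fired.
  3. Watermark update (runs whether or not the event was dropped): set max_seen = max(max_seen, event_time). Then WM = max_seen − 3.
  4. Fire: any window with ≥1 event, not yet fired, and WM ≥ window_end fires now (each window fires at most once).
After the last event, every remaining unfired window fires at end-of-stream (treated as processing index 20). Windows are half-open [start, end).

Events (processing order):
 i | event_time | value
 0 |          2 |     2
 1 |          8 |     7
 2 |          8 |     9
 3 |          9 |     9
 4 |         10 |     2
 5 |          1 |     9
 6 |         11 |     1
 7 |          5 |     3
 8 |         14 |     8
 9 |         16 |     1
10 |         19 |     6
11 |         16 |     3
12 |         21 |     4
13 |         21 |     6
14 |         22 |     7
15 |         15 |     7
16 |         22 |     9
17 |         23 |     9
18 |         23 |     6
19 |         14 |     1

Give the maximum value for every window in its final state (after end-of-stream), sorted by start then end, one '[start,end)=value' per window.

[0,4)=2 [1,5)=2 [2,6)=2 [5,9)=9 [6,10)=9 [7,11)=9 [8,12)=9 [9,13)=9 [10,14)=2 [11,15)=8 [12,16)=8 [13,17)=8 [14,18)=8 [15,19)=3 [16,20)=6 [17,21)=6 [18,22)=6 [19,23)=9 [20,24)=9 [21,25)=9 [22,26)=9 [23,27)=9

i=0 t=2 v=2: → [2,6),[1,5),[0,4); WM=-1
i=1 t=8 v=7: → [8,12),[7,11),[6,10),[5,9); WM=5; [0,4) fires=2 [1,5) fires=2
i=2 t=8 v=9: → [8,12),[7,11),[6,10),[5,9); WM=5
i=3 t=9 v=9: → [9,13),[8,12),[7,11),[6,10); WM=6; [2,6) fires=2
i=4 t=10 v=2: → [10,14),[9,13),[8,12),[7,11); WM=7
i=5 t=1 v=9: DROP (t<7-2); WM=7
i=6 t=11 v=1: → [11,15),[10,14),[9,13),[8,12); WM=8
i=7 t=5 v=3: DROP (t<8-2); WM=8
i=8 t=14 v=8: → [14,18),[13,17),[12,16),[11,15); WM=11; [5,9) fires=9 [6,10) fires=9 [7,11) fires=9
i=9 t=16 v=1: → [16,20),[15,19),[14,18),[13,17); WM=13; [8,12) fires=9 [9,13) fires=9
i=10 t=19 v=6: → [19,23),[18,22),[17,21),[16,20); WM=16; [10,14) fires=2 [11,15) fires=8 [12,16) fires=8
i=11 t=16 v=3: → [16,20),[15,19),[14,18),[13,17); WM=16
i=12 t=21 v=4: → [21,25),[20,24),[19,23),[18,22); WM=18; [13,17) fires=8 [14,18) fires=8
i=13 t=21 v=6: → [21,25),[20,24),[19,23),[18,22); WM=18
i=14 t=22 v=7: → [22,26),[21,25),[20,24),[19,23); WM=19; [15,19) fires=3
i=15 t=15 v=7: DROP (t<19-2); WM=19
i=16 t=22 v=9: → [22,26),[21,25),[20,24),[19,23); WM=19
i=17 t=23 v=9: → [23,27),[22,26),[21,25),[20,24); WM=20; [16,20) fires=6
i=18 t=23 v=6: → [23,27),[22,26),[21,25),[20,24); WM=20
i=19 t=14 v=1: DROP (t<20-2); WM=20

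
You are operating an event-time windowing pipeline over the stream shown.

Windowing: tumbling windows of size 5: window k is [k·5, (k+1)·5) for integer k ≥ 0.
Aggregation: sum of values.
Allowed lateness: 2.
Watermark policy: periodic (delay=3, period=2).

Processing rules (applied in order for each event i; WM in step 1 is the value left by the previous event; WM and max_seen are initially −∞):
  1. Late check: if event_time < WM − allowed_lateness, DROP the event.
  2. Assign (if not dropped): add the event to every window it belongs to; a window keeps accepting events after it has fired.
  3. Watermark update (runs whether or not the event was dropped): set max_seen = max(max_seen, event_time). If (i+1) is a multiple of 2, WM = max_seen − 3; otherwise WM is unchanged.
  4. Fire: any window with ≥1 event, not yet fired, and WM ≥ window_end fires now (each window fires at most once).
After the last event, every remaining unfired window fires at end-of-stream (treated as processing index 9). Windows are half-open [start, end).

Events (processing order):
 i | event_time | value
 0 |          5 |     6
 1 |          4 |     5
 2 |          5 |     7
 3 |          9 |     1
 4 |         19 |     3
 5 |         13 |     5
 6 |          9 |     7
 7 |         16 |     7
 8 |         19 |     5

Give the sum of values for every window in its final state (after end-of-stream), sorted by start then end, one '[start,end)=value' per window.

[0,5)=5 [5,10)=14 [10,15)=5 [15,20)=15

i=0 t=5 v=6: → [5,10); WM=−∞
i=1 t=4 v=5: → [0,5); WM=2
i=2 t=5 v=7: → [5,10); WM=2
i=3 t=9 v=1: → [5,10); WM=6; [0,5) fires=5
i=4 t=19 v=3: → [15,20); WM=6
i=5 t=13 v=5: → [10,15); WM=16; [5,10) fires=14 [10,15) fires=5
i=6 t=9 v=7: DROP (t<16-2); WM=16
i=7 t=16 v=7: → [15,20); WM=16
i=8 t=19 v=5: → [15,20); WM=16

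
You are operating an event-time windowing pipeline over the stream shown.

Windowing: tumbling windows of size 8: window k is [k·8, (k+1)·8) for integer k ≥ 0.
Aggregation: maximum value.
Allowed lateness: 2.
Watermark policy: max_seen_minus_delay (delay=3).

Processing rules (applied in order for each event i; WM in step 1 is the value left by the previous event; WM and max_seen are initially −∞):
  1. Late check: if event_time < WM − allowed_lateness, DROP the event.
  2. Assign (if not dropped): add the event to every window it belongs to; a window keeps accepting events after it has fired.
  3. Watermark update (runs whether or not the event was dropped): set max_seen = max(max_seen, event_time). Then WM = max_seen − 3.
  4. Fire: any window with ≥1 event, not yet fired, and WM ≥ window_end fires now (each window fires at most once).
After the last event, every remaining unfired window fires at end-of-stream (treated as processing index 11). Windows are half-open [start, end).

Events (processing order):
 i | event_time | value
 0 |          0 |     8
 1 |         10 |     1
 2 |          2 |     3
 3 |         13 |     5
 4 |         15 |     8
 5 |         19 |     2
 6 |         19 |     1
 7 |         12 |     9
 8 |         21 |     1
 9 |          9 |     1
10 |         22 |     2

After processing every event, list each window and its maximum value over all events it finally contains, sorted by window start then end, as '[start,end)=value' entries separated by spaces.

i=0 t=0 v=8: → [0,8); WM=-3
i=1 t=10 v=1: → [8,16); WM=7
i=2 t=2 v=3: DROP (t<7-2); WM=7
i=3 t=13 v=5: → [8,16); WM=10; [0,8) fires=8
i=4 t=15 v=8: → [8,16); WM=12
i=5 t=19 v=2: → [16,24); WM=16; [8,16) fires=8
i=6 t=19 v=1: → [16,24); WM=16
i=7 t=12 v=9: DROP (t<16-2); WM=16
i=8 t=21 v=1: → [16,24); WM=18
i=9 t=9 v=1: DROP (t<18-2); WM=18
i=10 t=22 v=2: → [16,24); WM=19

[0,8)=8 [8,16)=8 [16,24)=2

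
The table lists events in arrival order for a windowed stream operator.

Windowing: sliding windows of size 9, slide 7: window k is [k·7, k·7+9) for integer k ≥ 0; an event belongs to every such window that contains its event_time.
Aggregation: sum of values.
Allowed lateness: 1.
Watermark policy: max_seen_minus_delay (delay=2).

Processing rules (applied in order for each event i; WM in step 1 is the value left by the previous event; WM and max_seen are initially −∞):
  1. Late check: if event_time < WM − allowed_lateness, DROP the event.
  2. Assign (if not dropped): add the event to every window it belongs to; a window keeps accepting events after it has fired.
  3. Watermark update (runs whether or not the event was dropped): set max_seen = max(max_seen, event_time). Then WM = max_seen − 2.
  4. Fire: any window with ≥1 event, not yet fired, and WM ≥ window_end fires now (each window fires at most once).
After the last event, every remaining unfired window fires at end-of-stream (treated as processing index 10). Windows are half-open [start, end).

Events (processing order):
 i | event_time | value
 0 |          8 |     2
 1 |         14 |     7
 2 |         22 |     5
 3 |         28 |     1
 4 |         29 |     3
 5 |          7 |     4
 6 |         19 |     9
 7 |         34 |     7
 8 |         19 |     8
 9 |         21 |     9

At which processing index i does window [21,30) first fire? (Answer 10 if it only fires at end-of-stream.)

i=0 t=8 v=2: → [7,16),[0,9); WM=6
i=1 t=14 v=7: → [14,23),[7,16); WM=12; [0,9) fires=2
i=2 t=22 v=5: → [21,30),[14,23); WM=20; [7,16) fires=9
i=3 t=28 v=1: → [28,37),[21,30); WM=26; [14,23) fires=12
i=4 t=29 v=3: → [28,37),[21,30); WM=27
i=5 t=7 v=4: DROP (t<27-1); WM=27
i=6 t=19 v=9: DROP (t<27-1); WM=27
i=7 t=34 v=7: → [28,37); WM=32; [21,30) fires=9
i=8 t=19 v=8: DROP (t<32-1); WM=32
i=9 t=21 v=9: DROP (t<32-1); WM=32

7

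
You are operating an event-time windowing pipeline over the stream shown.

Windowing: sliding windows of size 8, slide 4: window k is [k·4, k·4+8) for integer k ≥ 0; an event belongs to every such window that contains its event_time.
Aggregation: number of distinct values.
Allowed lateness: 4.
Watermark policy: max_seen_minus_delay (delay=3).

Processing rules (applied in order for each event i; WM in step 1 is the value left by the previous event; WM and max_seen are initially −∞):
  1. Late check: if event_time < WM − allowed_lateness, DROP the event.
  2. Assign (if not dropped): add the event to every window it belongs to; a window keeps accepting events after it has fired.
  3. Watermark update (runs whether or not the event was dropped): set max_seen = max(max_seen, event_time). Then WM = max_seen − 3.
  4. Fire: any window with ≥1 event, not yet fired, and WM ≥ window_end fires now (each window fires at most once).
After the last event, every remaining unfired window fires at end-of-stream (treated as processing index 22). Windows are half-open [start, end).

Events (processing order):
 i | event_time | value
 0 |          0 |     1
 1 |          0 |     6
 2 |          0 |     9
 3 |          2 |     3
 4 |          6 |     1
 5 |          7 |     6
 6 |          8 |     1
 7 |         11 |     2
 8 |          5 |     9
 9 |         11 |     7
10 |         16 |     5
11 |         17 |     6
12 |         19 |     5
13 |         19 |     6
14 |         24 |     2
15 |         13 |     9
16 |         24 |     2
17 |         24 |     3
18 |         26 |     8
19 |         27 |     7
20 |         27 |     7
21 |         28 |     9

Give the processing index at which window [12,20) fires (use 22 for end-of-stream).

i=0 t=0 v=1: → [0,8); WM=-3
i=1 t=0 v=6: → [0,8); WM=-3
i=2 t=0 v=9: → [0,8); WM=-3
i=3 t=2 v=3: → [0,8); WM=-1
i=4 t=6 v=1: → [4,12),[0,8); WM=3
i=5 t=7 v=6: → [4,12),[0,8); WM=4
i=6 t=8 v=1: → [8,16),[4,12); WM=5
i=7 t=11 v=2: → [8,16),[4,12); WM=8; [0,8) fires=4
i=8 t=5 v=9: → [4,12),[0,8); WM=8
i=9 t=11 v=7: → [8,16),[4,12); WM=8
i=10 t=16 v=5: → [16,24),[12,20); WM=13; [4,12) fires=5
i=11 t=17 v=6: → [16,24),[12,20); WM=14
i=12 t=19 v=5: → [16,24),[12,20); WM=16; [8,16) fires=3
i=13 t=19 v=6: → [16,24),[12,20); WM=16
i=14 t=24 v=2: → [24,32),[20,28); WM=21; [12,20) fires=2
i=15 t=13 v=9: DROP (t<21-4); WM=21
i=16 t=24 v=2: → [24,32),[20,28); WM=21
i=17 t=24 v=3: → [24,32),[20,28); WM=21
i=18 t=26 v=8: → [24,32),[20,28); WM=23
i=19 t=27 v=7: → [24,32),[20,28); WM=24; [16,24) fires=2
i=20 t=27 v=7: → [24,32),[20,28); WM=24
i=21 t=28 v=9: → [28,36),[24,32); WM=25

14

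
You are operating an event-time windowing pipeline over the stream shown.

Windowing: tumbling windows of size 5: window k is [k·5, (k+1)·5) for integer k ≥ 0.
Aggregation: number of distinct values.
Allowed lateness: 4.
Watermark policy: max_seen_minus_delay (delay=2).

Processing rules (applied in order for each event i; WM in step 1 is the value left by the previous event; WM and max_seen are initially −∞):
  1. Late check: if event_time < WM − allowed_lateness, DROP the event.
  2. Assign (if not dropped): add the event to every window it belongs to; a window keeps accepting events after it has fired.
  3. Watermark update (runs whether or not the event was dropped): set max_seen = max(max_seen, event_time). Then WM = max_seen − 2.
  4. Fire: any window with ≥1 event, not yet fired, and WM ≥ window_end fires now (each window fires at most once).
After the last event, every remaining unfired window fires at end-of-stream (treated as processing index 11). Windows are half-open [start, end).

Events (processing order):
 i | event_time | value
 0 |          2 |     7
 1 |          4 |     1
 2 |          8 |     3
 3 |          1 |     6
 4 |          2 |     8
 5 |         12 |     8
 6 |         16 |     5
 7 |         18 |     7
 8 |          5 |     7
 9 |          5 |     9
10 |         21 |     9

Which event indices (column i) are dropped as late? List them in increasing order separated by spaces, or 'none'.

3 8 9

i=0 t=2 v=7: → [0,5); WM=0
i=1 t=4 v=1: → [0,5); WM=2
i=2 t=8 v=3: → [5,10); WM=6; [0,5) fires=2
i=3 t=1 v=6: DROP (t<6-4); WM=6
i=4 t=2 v=8: → [0,5); WM=6
i=5 t=12 v=8: → [10,15); WM=10; [5,10) fires=1
i=6 t=16 v=5: → [15,20); WM=14
i=7 t=18 v=7: → [15,20); WM=16; [10,15) fires=1
i=8 t=5 v=7: DROP (t<16-4); WM=16
i=9 t=5 v=9: DROP (t<16-4); WM=16
i=10 t=21 v=9: → [20,25); WM=19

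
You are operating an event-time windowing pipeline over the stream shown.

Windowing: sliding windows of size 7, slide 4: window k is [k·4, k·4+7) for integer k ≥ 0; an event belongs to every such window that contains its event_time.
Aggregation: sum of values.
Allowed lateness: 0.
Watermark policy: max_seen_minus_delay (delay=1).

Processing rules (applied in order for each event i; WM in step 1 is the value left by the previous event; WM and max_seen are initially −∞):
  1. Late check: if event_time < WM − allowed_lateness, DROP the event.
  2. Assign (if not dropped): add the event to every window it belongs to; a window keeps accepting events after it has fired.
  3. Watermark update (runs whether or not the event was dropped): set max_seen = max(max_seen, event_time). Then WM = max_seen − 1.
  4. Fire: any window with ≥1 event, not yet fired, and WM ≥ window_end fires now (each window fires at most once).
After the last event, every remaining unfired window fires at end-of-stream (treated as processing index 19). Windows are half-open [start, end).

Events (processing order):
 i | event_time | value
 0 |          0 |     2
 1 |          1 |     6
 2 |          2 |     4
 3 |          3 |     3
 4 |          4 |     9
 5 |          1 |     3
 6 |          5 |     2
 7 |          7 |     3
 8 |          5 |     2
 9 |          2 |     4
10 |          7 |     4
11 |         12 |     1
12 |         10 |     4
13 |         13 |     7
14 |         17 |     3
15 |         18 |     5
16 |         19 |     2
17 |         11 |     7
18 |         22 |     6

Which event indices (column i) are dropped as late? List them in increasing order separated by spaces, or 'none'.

i=0 t=0 v=2: → [0,7); WM=-1
i=1 t=1 v=6: → [0,7); WM=0
i=2 t=2 v=4: → [0,7); WM=1
i=3 t=3 v=3: → [0,7); WM=2
i=4 t=4 v=9: → [4,11),[0,7); WM=3
i=5 t=1 v=3: DROP (t<3-0); WM=3
i=6 t=5 v=2: → [4,11),[0,7); WM=4
i=7 t=7 v=3: → [4,11); WM=6
i=8 t=5 v=2: DROP (t<6-0); WM=6
i=9 t=2 v=4: DROP (t<6-0); WM=6
i=10 t=7 v=4: → [4,11); WM=6
i=11 t=12 v=1: → [12,19),[8,15); WM=11; [0,7) fires=26 [4,11) fires=18
i=12 t=10 v=4: DROP (t<11-0); WM=11
i=13 t=13 v=7: → [12,19),[8,15); WM=12
i=14 t=17 v=3: → [16,23),[12,19); WM=16; [8,15) fires=8
i=15 t=18 v=5: → [16,23),[12,19); WM=17
i=16 t=19 v=2: → [16,23); WM=18
i=17 t=11 v=7: DROP (t<18-0); WM=18
i=18 t=22 v=6: → [20,27),[16,23); WM=21; [12,19) fires=16

5 8 9 12 17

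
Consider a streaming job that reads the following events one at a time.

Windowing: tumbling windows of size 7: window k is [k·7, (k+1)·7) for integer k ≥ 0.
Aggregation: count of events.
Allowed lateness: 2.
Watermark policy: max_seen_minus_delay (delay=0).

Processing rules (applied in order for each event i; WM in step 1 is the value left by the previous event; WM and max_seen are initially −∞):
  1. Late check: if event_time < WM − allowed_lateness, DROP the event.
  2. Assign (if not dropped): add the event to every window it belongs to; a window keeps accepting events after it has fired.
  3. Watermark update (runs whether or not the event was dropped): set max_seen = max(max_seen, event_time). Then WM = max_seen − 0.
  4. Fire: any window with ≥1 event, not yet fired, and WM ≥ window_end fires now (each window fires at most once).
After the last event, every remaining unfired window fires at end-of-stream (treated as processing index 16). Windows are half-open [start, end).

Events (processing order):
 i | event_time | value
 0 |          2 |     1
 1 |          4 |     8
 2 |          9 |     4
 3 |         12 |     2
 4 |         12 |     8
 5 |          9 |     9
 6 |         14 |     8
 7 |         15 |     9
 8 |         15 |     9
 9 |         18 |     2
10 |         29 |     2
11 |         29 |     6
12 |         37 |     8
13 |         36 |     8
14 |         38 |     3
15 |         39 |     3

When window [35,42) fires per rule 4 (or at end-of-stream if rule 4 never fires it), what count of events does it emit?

i=0 t=2 v=1: → [0,7); WM=2
i=1 t=4 v=8: → [0,7); WM=4
i=2 t=9 v=4: → [7,14); WM=9; [0,7) fires=2
i=3 t=12 v=2: → [7,14); WM=12
i=4 t=12 v=8: → [7,14); WM=12
i=5 t=9 v=9: DROP (t<12-2); WM=12
i=6 t=14 v=8: → [14,21); WM=14; [7,14) fires=3
i=7 t=15 v=9: → [14,21); WM=15
i=8 t=15 v=9: → [14,21); WM=15
i=9 t=18 v=2: → [14,21); WM=18
i=10 t=29 v=2: → [28,35); WM=29; [14,21) fires=4
i=11 t=29 v=6: → [28,35); WM=29
i=12 t=37 v=8: → [35,42); WM=37; [28,35) fires=2
i=13 t=36 v=8: → [35,42); WM=37
i=14 t=38 v=3: → [35,42); WM=38
i=15 t=39 v=3: → [35,42); WM=39

4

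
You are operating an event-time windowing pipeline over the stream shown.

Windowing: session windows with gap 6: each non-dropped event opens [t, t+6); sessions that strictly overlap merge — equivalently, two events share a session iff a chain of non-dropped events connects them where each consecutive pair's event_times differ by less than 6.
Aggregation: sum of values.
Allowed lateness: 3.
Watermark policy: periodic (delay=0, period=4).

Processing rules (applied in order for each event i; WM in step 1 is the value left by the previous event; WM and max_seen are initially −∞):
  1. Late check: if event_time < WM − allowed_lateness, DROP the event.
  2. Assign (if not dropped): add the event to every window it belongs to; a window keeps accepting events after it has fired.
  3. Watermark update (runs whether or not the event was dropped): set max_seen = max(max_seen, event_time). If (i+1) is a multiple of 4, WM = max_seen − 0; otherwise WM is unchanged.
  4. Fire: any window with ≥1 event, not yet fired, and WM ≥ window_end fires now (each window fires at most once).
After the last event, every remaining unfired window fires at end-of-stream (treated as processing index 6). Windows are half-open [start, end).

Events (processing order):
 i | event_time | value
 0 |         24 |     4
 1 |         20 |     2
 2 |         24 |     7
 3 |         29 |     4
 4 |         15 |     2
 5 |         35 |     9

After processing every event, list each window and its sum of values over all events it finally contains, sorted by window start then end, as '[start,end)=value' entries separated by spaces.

[20,35)=17 [35,41)=9

i=0 t=24 v=4: → [24,30); WM=−∞
i=1 t=20 v=2: → [20,30); WM=−∞
i=2 t=24 v=7: → [20,30); WM=−∞
i=3 t=29 v=4: → [20,35); WM=29
i=4 t=15 v=2: DROP (t<29-3); WM=29
i=5 t=35 v=9: → [35,41); WM=29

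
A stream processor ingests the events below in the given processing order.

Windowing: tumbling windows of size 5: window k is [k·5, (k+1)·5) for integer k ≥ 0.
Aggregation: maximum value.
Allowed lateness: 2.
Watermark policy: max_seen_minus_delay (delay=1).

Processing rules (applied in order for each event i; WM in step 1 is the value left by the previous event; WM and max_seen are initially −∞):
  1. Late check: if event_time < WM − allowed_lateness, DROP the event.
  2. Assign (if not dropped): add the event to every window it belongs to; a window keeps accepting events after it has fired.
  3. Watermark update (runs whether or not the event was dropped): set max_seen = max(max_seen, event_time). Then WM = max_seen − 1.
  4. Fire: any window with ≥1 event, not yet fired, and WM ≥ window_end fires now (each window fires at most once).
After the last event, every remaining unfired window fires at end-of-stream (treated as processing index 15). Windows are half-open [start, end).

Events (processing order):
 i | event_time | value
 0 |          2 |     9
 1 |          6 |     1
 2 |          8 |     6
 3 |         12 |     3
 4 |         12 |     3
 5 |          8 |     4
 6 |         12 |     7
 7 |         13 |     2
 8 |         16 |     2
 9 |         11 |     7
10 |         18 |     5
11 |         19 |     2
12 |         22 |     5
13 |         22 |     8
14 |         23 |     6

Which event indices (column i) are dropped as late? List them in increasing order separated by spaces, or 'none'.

5 9

i=0 t=2 v=9: → [0,5); WM=1
i=1 t=6 v=1: → [5,10); WM=5; [0,5) fires=9
i=2 t=8 v=6: → [5,10); WM=7
i=3 t=12 v=3: → [10,15); WM=11; [5,10) fires=6
i=4 t=12 v=3: → [10,15); WM=11
i=5 t=8 v=4: DROP (t<11-2); WM=11
i=6 t=12 v=7: → [10,15); WM=11
i=7 t=13 v=2: → [10,15); WM=12
i=8 t=16 v=2: → [15,20); WM=15; [10,15) fires=7
i=9 t=11 v=7: DROP (t<15-2); WM=15
i=10 t=18 v=5: → [15,20); WM=17
i=11 t=19 v=2: → [15,20); WM=18
i=12 t=22 v=5: → [20,25); WM=21; [15,20) fires=5
i=13 t=22 v=8: → [20,25); WM=21
i=14 t=23 v=6: → [20,25); WM=22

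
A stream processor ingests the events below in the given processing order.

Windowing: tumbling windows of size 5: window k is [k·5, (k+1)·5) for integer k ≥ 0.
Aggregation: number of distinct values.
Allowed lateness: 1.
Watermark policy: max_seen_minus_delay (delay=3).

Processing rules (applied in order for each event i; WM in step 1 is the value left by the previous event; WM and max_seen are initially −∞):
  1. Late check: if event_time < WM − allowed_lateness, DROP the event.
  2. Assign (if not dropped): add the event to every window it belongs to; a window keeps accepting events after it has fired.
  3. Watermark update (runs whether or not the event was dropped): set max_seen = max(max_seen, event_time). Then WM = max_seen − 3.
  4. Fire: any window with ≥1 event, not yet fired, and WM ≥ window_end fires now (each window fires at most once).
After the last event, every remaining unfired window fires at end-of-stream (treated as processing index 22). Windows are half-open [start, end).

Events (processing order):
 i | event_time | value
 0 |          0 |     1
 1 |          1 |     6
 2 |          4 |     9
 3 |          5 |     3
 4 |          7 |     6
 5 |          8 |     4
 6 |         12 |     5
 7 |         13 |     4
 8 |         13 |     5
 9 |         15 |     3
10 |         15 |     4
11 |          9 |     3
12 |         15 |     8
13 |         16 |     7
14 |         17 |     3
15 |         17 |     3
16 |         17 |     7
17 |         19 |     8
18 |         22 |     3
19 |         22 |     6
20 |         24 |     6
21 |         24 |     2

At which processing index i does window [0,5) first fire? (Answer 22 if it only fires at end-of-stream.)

5

i=0 t=0 v=1: → [0,5); WM=-3
i=1 t=1 v=6: → [0,5); WM=-2
i=2 t=4 v=9: → [0,5); WM=1
i=3 t=5 v=3: → [5,10); WM=2
i=4 t=7 v=6: → [5,10); WM=4
i=5 t=8 v=4: → [5,10); WM=5; [0,5) fires=3
i=6 t=12 v=5: → [10,15); WM=9
i=7 t=13 v=4: → [10,15); WM=10; [5,10) fires=3
i=8 t=13 v=5: → [10,15); WM=10
i=9 t=15 v=3: → [15,20); WM=12
i=10 t=15 v=4: → [15,20); WM=12
i=11 t=9 v=3: DROP (t<12-1); WM=12
i=12 t=15 v=8: → [15,20); WM=12
i=13 t=16 v=7: → [15,20); WM=13
i=14 t=17 v=3: → [15,20); WM=14
i=15 t=17 v=3: → [15,20); WM=14
i=16 t=17 v=7: → [15,20); WM=14
i=17 t=19 v=8: → [15,20); WM=16; [10,15) fires=2
i=18 t=22 v=3: → [20,25); WM=19
i=19 t=22 v=6: → [20,25); WM=19
i=20 t=24 v=6: → [20,25); WM=21; [15,20) fires=4
i=21 t=24 v=2: → [20,25); WM=21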